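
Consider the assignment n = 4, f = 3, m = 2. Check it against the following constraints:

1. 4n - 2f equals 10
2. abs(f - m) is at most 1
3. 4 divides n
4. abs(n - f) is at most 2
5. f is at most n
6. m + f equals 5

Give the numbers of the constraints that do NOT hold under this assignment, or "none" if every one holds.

1. 4n - 2f = 4(4) - 2(3) = 10 — satisfied.
2. abs(3 - 2) = 1; 1 ≤ 1 — satisfied.
3. 4 / 4 = 1, so 4 divides 4 — satisfied.
4. abs(4 - 3) = 1; 1 ≤ 2 — satisfied.
5. f = 3, n = 4; 3 ≤ 4 — satisfied.
6. m + f = 2 + 3 = 5 — satisfied.

All constraints are satisfied.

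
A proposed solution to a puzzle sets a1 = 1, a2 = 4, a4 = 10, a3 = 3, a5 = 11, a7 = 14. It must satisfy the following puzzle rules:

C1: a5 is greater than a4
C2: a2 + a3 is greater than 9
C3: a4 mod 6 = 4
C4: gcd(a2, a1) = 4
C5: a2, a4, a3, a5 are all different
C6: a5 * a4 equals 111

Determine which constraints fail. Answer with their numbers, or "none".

Constraints 2, 4, 6 do not hold.

C1: a5 = 11, a4 = 10; 11 > 10  ✓
C2: a2 + a3 = 4 + 3 = 7; 7 ≤ 9, bound 9 not met  ✗
C3: 10 mod 6 = 4  ✓
C4: gcd(4, 1) = 1, not 4  ✗
C5: values 4, 10, 3, 11 are pairwise distinct  ✓
C6: a5 * a4 = 11 * 10 = 110, not 111  ✗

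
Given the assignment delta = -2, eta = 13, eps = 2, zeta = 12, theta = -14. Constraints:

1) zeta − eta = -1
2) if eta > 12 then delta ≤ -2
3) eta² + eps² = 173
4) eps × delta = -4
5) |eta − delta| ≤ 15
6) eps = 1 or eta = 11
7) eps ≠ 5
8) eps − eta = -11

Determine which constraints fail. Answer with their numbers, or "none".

1) zeta − eta = 12 − 13 = -1 — OK.
2) eta = 13 > 12, so we need delta ≤ -2; delta = -2 ≤ -2 — OK.
3) eta² + eps² = 13² + 2² = 169 + 4 = 173 — OK.
4) eps × delta = 2 × (-2) = -4 — OK.
5) |13 − (-2)| = 15; 15 ≤ 15 — OK.
6) eps = 2 ≠ 1 and eta = 13 ≠ 11; both disjuncts false — violated.
7) eps = 2, and 2 ≠ 5 — OK.
8) eps − eta = 2 − 13 = -11 — OK.

Constraint 6 is violated.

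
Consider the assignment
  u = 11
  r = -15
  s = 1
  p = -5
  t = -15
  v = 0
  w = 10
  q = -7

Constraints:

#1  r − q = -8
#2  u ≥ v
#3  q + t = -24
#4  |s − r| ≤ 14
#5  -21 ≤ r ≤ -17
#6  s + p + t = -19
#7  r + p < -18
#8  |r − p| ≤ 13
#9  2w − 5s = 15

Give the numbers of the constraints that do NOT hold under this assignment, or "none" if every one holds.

#1 r − q = -15 − (-7) = -8  OK
#2 u = 11, v = 0; 11 ≥ 0  OK
#3 q + t = -7 + (-15) = -22, not -24  FAIL
#4 |1 − (-15)| = 16; 16 > 14, exceeds bound 14  FAIL
#5 r = -15 is outside [-21, -17]  FAIL
#6 s + p + t = 1 + (-5) + (-15) = -19  OK
#7 r + p = -15 + (-5) = -20; -20 < -18  OK
#8 |-15 − (-5)| = 10; 10 ≤ 13  OK
#9 2w − 5s = 2(10) − 5(1) = 15  OK

The assignment fails constraints 3, 4, and 5.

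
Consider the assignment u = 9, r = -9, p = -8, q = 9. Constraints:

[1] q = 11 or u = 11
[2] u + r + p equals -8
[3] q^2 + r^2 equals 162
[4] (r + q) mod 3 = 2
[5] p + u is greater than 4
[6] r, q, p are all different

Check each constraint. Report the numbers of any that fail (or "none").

Constraints 1, 4, and 5 are violated.

[1] q = 9 ≠ 11 and u = 9 ≠ 11; both disjuncts false — does not hold.
[2] u + r + p = 9 + (-9) + (-8) = -8 — holds.
[3] q^2 + r^2 = 9^2 + (-9)^2 = 81 + 81 = 162 — holds.
[4] r + q = 0; 0 mod 3 = 0, not 2 — does not hold.
[5] p + u = -8 + 9 = 1; 1 ≤ 4, bound 4 not met — does not hold.
[6] values -9, 9, -8 are pairwise distinct — holds.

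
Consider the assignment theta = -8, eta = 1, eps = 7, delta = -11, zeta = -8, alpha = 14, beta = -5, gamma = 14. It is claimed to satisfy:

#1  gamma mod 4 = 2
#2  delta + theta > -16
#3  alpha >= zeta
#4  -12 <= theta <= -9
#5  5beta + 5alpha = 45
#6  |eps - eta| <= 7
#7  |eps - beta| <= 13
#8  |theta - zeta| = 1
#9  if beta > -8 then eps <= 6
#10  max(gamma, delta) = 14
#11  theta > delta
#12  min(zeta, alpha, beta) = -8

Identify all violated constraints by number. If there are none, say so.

The assignment fails constraints 2, 4, 8, 9.

#1 14 mod 4 = 2 — satisfied.
#2 delta + theta = -11 + (-8) = -19; -19 ≤ -16, bound -16 not met — violated.
#3 alpha = 14, zeta = -8; 14 ≥ -8 — satisfied.
#4 theta = -8 is outside [-12, -9] — violated.
#5 5beta + 5alpha = 5(-5) + 5(14) = 45 — satisfied.
#6 |7 - 1| = 6; 6 ≤ 7 — satisfied.
#7 |7 - (-5)| = 12; 12 ≤ 13 — satisfied.
#8 |-8 - (-8)| = 0, not 1 — violated.
#9 beta = -5 > -8, so we need eps ≤ 6; but eps = 7 > 6 — violated.
#10 max(14, -11) = 14 — satisfied.
#11 theta = -8, delta = -11; -8 > -11 — satisfied.
#12 min(-8, 14, -5) = -8 — satisfied.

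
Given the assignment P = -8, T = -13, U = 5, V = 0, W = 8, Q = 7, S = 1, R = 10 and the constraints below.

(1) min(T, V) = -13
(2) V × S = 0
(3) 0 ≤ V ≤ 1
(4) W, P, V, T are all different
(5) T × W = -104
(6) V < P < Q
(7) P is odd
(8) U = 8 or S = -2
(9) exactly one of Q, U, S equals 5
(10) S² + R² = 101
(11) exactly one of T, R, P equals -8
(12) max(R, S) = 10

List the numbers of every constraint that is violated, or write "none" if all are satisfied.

The assignment fails constraints 6, 7, 8.

(1) min(-13, 0) = -13  holds
(2) V × S = 0 × 1 = 0  holds
(3) V = 0 lies in [0, 1]  holds
(4) values 8, -8, 0, -13 are pairwise distinct  holds
(5) T × W = -13 × 8 = -104  holds
(6) values 0, -8, 7; V = 0 is not < P = -8  fails
(7) P = -8 is even  fails
(8) U = 5 ≠ 8 and S = 1 ≠ -2; both disjuncts false  fails
(9) Q=7, U=5, S=1; 1 of them equals 5  holds
(10) S² + R² = 1² + 10² = 1 + 100 = 101  holds
(11) T=-13, R=10, P=-8; 1 of them equals -8  holds
(12) max(10, 1) = 10  holds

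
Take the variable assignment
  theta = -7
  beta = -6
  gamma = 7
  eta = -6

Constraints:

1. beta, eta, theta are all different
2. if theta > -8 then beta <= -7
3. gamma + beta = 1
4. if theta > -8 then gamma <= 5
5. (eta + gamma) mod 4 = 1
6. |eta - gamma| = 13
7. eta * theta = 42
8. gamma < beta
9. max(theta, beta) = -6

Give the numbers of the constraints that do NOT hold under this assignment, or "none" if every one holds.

1. beta = eta = -6, not all different — does not hold.
2. theta = -7 > -8, so we need beta ≤ -7; but beta = -6 > -7 — does not hold.
3. gamma + beta = 7 + (-6) = 1 — holds.
4. theta = -7 > -8, so we need gamma ≤ 5; but gamma = 7 > 5 — does not hold.
5. eta + gamma = 1; 1 mod 4 = 1 — holds.
6. |-6 - 7| = 13 — holds.
7. eta * theta = -6 * (-7) = 42 — holds.
8. gamma = 7, beta = -6; 7 ≥ -6 (want <) — does not hold.
9. max(-7, -6) = -6 — holds.

Violated: 1, 2, 4, and 8.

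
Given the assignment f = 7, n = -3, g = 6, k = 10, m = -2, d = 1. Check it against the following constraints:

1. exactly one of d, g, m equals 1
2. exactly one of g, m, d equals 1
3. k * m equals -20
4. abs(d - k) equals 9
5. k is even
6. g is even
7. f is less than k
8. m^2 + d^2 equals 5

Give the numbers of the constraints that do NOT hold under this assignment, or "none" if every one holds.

No violations.

1. d=1, g=6, m=-2; 1 of them equals 1 — holds.
2. g=6, m=-2, d=1; 1 of them equals 1 — holds.
3. k * m = 10 * (-2) = -20 — holds.
4. abs(1 - 10) = 9 — holds.
5. k = 10 is even — holds.
6. g = 6 is even — holds.
7. f = 7, k = 10; 7 < 10 — holds.
8. m^2 + d^2 = (-2)^2 + 1^2 = 4 + 1 = 5 — holds.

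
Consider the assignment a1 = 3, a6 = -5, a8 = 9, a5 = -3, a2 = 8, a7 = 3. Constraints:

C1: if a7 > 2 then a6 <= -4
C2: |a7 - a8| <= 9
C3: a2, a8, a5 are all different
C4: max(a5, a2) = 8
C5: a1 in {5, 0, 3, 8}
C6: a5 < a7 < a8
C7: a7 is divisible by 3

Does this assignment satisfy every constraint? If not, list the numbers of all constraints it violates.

C1: a7 = 3 > 2, so we need a6 ≤ -4; a6 = -5 ≤ -4  holds
C2: |3 - 9| = 6; 6 ≤ 9  holds
C3: values 8, 9, -3 are pairwise distinct  holds
C4: max(-3, 8) = 8  holds
C5: a1 = 3 is in {5, 0, 3, 8}  holds
C6: values -3 < 3 < 9  holds
C7: 3 / 3 = 1, so 3 divides 3  holds

No violations.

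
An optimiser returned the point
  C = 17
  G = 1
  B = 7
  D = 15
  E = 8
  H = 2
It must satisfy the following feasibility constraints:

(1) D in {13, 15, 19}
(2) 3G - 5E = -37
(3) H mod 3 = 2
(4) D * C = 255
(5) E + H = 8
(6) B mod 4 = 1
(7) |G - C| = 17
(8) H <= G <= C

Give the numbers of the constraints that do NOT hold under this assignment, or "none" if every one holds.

Constraints 5, 6, 7, and 8 are violated.

(1) D = 15 is in {13, 15, 19} — holds.
(2) 3G - 5E = 3(1) - 5(8) = -37 — holds.
(3) 2 mod 3 = 2 — holds.
(4) D * C = 15 * 17 = 255 — holds.
(5) E + H = 8 + 2 = 10, not 8 — does not hold.
(6) 7 mod 4 = 3, not 1 — does not hold.
(7) |1 - 17| = 16, not 17 — does not hold.
(8) values 2, 1, 17; H = 2 is not <= G = 1 — does not hold.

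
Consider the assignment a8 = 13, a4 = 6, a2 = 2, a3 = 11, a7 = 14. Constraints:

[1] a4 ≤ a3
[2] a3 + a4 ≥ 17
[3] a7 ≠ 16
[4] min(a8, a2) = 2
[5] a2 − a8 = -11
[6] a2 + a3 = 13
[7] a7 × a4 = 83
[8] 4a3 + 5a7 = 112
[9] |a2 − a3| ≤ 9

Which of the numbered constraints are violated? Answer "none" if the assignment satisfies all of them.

[1] a4 = 6, a3 = 11; 6 ≤ 11  OK
[2] a3 + a4 = 11 + 6 = 17; 17 ≥ 17  OK
[3] a7 = 14, and 14 ≠ 16  OK
[4] min(13, 2) = 2  OK
[5] a2 − a8 = 2 − 13 = -11  OK
[6] a2 + a3 = 2 + 11 = 13  OK
[7] a7 × a4 = 14 × 6 = 84, not 83  FAIL
[8] 4a3 + 5a7 = 4(11) + 5(14) = 114, not 112  FAIL
[9] |2 − 11| = 9; 9 ≤ 9  OK

Violated: 7, 8.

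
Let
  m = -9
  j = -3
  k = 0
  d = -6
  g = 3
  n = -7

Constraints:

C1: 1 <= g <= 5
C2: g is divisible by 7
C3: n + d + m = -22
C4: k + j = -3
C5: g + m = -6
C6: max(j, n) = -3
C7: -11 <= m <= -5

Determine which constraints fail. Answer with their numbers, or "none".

C1: g = 3 lies in [1, 5]  ✓
C2: 3 = 7*0 + 3, so 7 does not divide 3  ✗
C3: n + d + m = -7 + (-6) + (-9) = -22  ✓
C4: k + j = 0 + (-3) = -3  ✓
C5: g + m = 3 + (-9) = -6  ✓
C6: max(-3, -7) = -3  ✓
C7: m = -9 lies in [-11, -5]  ✓

Violated: 2.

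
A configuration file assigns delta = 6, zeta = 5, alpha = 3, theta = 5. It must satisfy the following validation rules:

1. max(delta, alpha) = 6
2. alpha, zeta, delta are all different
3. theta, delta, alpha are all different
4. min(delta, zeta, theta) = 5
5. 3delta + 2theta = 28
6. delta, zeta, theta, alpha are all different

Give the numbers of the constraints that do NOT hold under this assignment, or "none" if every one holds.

No — constraint 6 is not satisfied.

1. max(6, 3) = 6 — OK.
2. values 3, 5, 6 are pairwise distinct — OK.
3. values 5, 6, 3 are pairwise distinct — OK.
4. min(6, 5, 5) = 5 — OK.
5. 3delta + 2theta = 3(6) + 2(5) = 28 — OK.
6. zeta = theta = 5, not all different — violated.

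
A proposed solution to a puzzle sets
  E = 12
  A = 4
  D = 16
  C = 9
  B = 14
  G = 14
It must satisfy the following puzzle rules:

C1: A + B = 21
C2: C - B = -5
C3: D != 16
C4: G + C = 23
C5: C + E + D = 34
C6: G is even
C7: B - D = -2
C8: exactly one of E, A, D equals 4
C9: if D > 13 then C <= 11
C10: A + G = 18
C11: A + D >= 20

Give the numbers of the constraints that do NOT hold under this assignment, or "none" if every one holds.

C1: A + B = 4 + 14 = 18, not 21  ✘
C2: C - B = 9 - 14 = -5  ✔
C3: D = 16, but 16 is required to differ  ✘
C4: G + C = 14 + 9 = 23  ✔
C5: C + E + D = 9 + 12 + 16 = 37, not 34  ✘
C6: G = 14 is even  ✔
C7: B - D = 14 - 16 = -2  ✔
C8: E=12, A=4, D=16; 1 of them equals 4  ✔
C9: D = 16 > 13, so we need C ≤ 11; C = 9 ≤ 11  ✔
C10: A + G = 4 + 14 = 18  ✔
C11: A + D = 4 + 16 = 20; 20 ≥ 20  ✔

The assignment fails constraints 1, 3, 5.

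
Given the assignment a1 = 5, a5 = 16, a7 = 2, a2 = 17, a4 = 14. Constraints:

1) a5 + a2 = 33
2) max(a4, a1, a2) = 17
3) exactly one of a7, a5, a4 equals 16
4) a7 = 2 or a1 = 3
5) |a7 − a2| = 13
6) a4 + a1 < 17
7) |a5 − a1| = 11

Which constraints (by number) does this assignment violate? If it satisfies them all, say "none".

1) a5 + a2 = 16 + 17 = 33 — holds.
2) max(14, 5, 17) = 17 — holds.
3) a7=2, a5=16, a4=14; 1 of them equals 16 — holds.
4) a7 = 2 = 2 (first disjunct) — holds.
5) |2 − 17| = 15, not 13 — fails.
6) a4 + a1 = 14 + 5 = 19; 19 ≥ 17, bound 17 not met — fails.
7) |16 − 5| = 11 — holds.

No — constraints 5, 6 are not satisfied.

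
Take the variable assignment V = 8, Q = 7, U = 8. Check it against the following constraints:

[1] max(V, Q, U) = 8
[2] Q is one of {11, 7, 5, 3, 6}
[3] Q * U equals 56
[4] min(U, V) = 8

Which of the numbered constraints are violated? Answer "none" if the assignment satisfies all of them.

Yes — all constraints hold.

[1] max(8, 7, 8) = 8  ✓
[2] Q = 7 is in {11, 7, 5, 3, 6}  ✓
[3] Q * U = 7 * 8 = 56  ✓
[4] min(8, 8) = 8  ✓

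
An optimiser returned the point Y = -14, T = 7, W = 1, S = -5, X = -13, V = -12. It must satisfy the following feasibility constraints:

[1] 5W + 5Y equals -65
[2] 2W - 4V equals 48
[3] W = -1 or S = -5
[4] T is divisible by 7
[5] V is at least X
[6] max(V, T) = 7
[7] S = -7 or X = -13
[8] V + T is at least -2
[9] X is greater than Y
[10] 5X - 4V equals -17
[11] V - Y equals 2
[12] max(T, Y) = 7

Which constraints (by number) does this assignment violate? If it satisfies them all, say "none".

Constraints 2, 8 are violated.

[1] 5W + 5Y = 5(1) + 5(-14) = -65 — holds.
[2] 2W - 4V = 2(1) - 4(-12) = 50, not 48 — fails.
[3] W = 1 ≠ -1, but S = -5 = -5 (second disjunct) — holds.
[4] 7 / 7 = 1, so 7 divides 7 — holds.
[5] V = -12, X = -13; -12 ≥ -13 — holds.
[6] max(-12, 7) = 7 — holds.
[7] S = -5 ≠ -7, but X = -13 = -13 (second disjunct) — holds.
[8] V + T = -12 + 7 = -5; -5 < -2, bound -2 not met — fails.
[9] X = -13, Y = -14; -13 > -14 — holds.
[10] 5X - 4V = 5(-13) - 4(-12) = -17 — holds.
[11] V - Y = -12 - (-14) = 2 — holds.
[12] max(7, -14) = 7 — holds.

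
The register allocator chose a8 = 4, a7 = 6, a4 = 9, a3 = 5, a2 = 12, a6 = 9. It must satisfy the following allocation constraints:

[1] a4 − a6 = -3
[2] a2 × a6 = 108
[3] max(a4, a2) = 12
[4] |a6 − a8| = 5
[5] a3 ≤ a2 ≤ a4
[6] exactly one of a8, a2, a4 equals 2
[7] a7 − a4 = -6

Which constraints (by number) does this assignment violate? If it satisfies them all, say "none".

The assignment fails constraints 1, 5, 6, 7.

[1] a4 − a6 = 9 − 9 = 0, not -3  ✘
[2] a2 × a6 = 12 × 9 = 108  ✔
[3] max(9, 12) = 12  ✔
[4] |9 − 4| = 5  ✔
[5] values 5, 12, 9; a2 = 12 is not ≤ a4 = 9  ✘
[6] a8=4, a2=12, a4=9; 0 of them equal 2, not exactly one  ✘
[7] a7 − a4 = 6 − 9 = -3, not -6  ✘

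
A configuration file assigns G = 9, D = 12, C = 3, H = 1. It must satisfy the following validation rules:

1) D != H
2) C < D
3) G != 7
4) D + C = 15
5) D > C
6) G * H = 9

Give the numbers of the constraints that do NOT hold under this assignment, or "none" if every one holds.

1) D = 12, H = 1; distinct — holds.
2) C = 3, D = 12; 3 < 12 — holds.
3) G = 9, and 9 ≠ 7 — holds.
4) D + C = 12 + 3 = 15 — holds.
5) D = 12, C = 3; 12 > 3 — holds.
6) G * H = 9 * 1 = 9 — holds.

The assignment satisfies every constraint.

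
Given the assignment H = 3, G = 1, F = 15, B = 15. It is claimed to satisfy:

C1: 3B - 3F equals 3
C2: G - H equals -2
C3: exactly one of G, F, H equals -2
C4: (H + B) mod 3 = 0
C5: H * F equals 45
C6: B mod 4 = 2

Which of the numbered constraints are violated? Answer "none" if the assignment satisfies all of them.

C1: 3B - 3F = 3(15) - 3(15) = 0, not 3 — violated.
C2: G - H = 1 - 3 = -2 — satisfied.
C3: G=1, F=15, H=3; 0 of them equal -2, not exactly one — violated.
C4: H + B = 18; 18 mod 3 = 0 — satisfied.
C5: H * F = 3 * 15 = 45 — satisfied.
C6: 15 mod 4 = 3, not 2 — violated.

Constraints 1, 3, 6 do not hold.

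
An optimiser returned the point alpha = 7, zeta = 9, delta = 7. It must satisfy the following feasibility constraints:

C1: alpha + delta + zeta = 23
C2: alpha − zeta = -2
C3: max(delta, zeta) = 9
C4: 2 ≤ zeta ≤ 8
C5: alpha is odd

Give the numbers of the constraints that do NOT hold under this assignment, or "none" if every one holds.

Violated: 4.

C1: alpha + delta + zeta = 7 + 7 + 9 = 23  holds
C2: alpha − zeta = 7 − 9 = -2  holds
C3: max(7, 9) = 9  holds
C4: zeta = 9 is outside [2, 8]  fails
C5: alpha = 7 is odd  holds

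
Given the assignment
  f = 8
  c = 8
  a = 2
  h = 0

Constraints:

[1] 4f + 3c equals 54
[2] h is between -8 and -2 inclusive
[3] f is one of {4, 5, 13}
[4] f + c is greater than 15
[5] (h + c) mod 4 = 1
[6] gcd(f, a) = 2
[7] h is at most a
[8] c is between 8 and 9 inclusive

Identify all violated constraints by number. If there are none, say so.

No — constraints 1, 2, 3, 5 are not satisfied.

[1] 4f + 3c = 4(8) + 3(8) = 56, not 54 — violated.
[2] h = 0 is outside [-8, -2] — violated.
[3] f = 8 is not in {4, 5, 13} — violated.
[4] f + c = 8 + 8 = 16; 16 > 15 — OK.
[5] h + c = 8; 8 mod 4 = 0, not 1 — violated.
[6] gcd(8, 2) = 2 — OK.
[7] h = 0, a = 2; 0 ≤ 2 — OK.
[8] c = 8 lies in [8, 9] — OK.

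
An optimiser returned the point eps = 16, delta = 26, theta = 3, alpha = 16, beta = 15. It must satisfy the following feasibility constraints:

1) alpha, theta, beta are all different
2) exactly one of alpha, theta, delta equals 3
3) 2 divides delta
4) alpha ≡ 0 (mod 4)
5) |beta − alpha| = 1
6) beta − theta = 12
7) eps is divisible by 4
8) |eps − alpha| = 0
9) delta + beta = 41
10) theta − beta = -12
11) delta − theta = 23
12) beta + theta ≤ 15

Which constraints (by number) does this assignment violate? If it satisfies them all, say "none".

The assignment fails constraint 12.

1) values 16, 3, 15 are pairwise distinct  yes
2) alpha=16, theta=3, delta=26; 1 of them equals 3  yes
3) 26 / 2 = 13, so 2 divides 26  yes
4) 16 mod 4 = 0  yes
5) |15 − 16| = 1  yes
6) beta − theta = 15 − 3 = 12  yes
7) 16 / 4 = 4, so 4 divides 16  yes
8) |16 − 16| = 0  yes
9) delta + beta = 26 + 15 = 41  yes
10) theta − beta = 3 − 15 = -12  yes
11) delta − theta = 26 − 3 = 23  yes
12) beta + theta = 15 + 3 = 18; 18 > 15, bound 15 not met  no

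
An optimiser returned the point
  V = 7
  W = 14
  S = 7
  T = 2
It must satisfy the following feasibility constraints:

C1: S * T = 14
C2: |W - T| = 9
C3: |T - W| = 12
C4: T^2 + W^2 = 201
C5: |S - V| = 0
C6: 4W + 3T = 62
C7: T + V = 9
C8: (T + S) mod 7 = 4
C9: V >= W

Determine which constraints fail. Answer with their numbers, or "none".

Constraints 2, 4, 8, 9 do not hold.

C1: S * T = 7 * 2 = 14  ✓
C2: |14 - 2| = 12, not 9  ✗
C3: |2 - 14| = 12  ✓
C4: T^2 + W^2 = 2^2 + 14^2 = 4 + 196 = 200, not 201  ✗
C5: |7 - 7| = 0  ✓
C6: 4W + 3T = 4(14) + 3(2) = 62  ✓
C7: T + V = 2 + 7 = 9  ✓
C8: T + S = 9; 9 mod 7 = 2, not 4  ✗
C9: V = 7, W = 14; 7 < 14 (want ≥)  ✗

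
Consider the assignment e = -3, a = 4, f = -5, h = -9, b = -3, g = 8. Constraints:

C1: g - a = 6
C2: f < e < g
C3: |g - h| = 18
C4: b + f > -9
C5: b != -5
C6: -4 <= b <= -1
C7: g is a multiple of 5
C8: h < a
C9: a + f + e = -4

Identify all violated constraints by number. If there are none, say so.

Constraints 1, 3, and 7 do not hold.

C1: g - a = 8 - 4 = 4, not 6 — does not hold.
C2: values -5 < -3 < 8 — holds.
C3: |8 - (-9)| = 17, not 18 — does not hold.
C4: b + f = -3 + (-5) = -8; -8 > -9 — holds.
C5: b = -3, and -3 ≠ -5 — holds.
C6: b = -3 lies in [-4, -1] — holds.
C7: 8 = 5*1 + 3, so 5 does not divide 8 — does not hold.
C8: h = -9, a = 4; -9 < 4 — holds.
C9: a + f + e = 4 + (-5) + (-3) = -4 — holds.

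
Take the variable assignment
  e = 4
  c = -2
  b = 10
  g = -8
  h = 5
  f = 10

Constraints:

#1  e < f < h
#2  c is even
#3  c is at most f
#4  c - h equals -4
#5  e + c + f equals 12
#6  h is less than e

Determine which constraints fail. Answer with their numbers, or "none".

The assignment fails constraints 1, 4, and 6.

#1 values 4, 10, 5; f = 10 is not < h = 5 — fails.
#2 c = -2 is even — holds.
#3 c = -2, f = 10; -2 ≤ 10 — holds.
#4 c - h = -2 - 5 = -7, not -4 — fails.
#5 e + c + f = 4 + (-2) + 10 = 12 — holds.
#6 h = 5, e = 4; 5 ≥ 4 (want <) — fails.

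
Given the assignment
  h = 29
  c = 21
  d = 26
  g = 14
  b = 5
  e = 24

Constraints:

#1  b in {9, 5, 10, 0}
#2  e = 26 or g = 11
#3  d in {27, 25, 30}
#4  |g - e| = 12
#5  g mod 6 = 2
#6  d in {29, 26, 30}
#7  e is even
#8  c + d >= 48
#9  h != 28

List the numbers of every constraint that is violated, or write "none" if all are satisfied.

Constraints 2, 3, 4, and 8 do not hold.

#1 b = 5 is in {9, 5, 10, 0} — satisfied.
#2 e = 24 ≠ 26 and g = 14 ≠ 11; both disjuncts false — violated.
#3 d = 26 is not in {27, 25, 30} — violated.
#4 |14 - 24| = 10, not 12 — violated.
#5 14 mod 6 = 2 — satisfied.
#6 d = 26 is in {29, 26, 30} — satisfied.
#7 e = 24 is even — satisfied.
#8 c + d = 21 + 26 = 47; 47 < 48, bound 48 not met — violated.
#9 h = 29, and 29 ≠ 28 — satisfied.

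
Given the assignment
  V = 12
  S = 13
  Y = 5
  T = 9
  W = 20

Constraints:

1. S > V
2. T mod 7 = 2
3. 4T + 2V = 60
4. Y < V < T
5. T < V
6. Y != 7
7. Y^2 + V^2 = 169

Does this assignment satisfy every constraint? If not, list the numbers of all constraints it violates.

1. S = 13, V = 12; 13 > 12 — OK.
2. 9 mod 7 = 2 — OK.
3. 4T + 2V = 4(9) + 2(12) = 60 — OK.
4. values 5, 12, 9; V = 12 is not < T = 9 — violated.
5. T = 9, V = 12; 9 < 12 — OK.
6. Y = 5, and 5 ≠ 7 — OK.
7. Y^2 + V^2 = 5^2 + 12^2 = 25 + 144 = 169 — OK.

Constraint 4 does not hold.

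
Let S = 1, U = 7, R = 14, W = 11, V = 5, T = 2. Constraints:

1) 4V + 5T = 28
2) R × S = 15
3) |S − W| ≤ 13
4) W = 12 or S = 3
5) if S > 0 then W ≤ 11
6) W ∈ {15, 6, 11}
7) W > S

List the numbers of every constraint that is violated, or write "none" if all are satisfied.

1) 4V + 5T = 4(5) + 5(2) = 30, not 28  ✗
2) R × S = 14 × 1 = 14, not 15  ✗
3) |1 − 11| = 10; 10 ≤ 13  ✓
4) W = 11 ≠ 12 and S = 1 ≠ 3; both disjuncts false  ✗
5) S = 1 > 0, so we need W ≤ 11; W = 11 ≤ 11  ✓
6) W = 11 is in {15, 6, 11}  ✓
7) W = 11, S = 1; 11 > 1  ✓

The assignment fails constraints 1, 2, and 4.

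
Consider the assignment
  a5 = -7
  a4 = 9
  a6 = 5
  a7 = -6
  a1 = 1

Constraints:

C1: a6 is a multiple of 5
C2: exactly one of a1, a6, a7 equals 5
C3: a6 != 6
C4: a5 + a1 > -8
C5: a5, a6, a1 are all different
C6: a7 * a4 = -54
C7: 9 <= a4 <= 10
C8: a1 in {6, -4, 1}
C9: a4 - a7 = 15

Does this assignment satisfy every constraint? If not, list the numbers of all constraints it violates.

Yes — all constraints hold.

C1: 5 / 5 = 1, so 5 divides 5 — OK.
C2: a1=1, a6=5, a7=-6; 1 of them equals 5 — OK.
C3: a6 = 5, and 5 ≠ 6 — OK.
C4: a5 + a1 = -7 + 1 = -6; -6 > -8 — OK.
C5: values -7, 5, 1 are pairwise distinct — OK.
C6: a7 * a4 = -6 * 9 = -54 — OK.
C7: a4 = 9 lies in [9, 10] — OK.
C8: a1 = 1 is in {6, -4, 1} — OK.
C9: a4 - a7 = 9 - (-6) = 15 — OK.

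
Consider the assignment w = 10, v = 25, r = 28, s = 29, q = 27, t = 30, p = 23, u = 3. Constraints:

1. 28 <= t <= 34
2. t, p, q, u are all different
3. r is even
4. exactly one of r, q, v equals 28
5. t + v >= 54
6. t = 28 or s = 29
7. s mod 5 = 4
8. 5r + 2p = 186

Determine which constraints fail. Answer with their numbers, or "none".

No violations.

1. t = 30 lies in [28, 34]  holds
2. values 30, 23, 27, 3 are pairwise distinct  holds
3. r = 28 is even  holds
4. r=28, q=27, v=25; 1 of them equals 28  holds
5. t + v = 30 + 25 = 55; 55 ≥ 54  holds
6. t = 30 ≠ 28, but s = 29 = 29 (second disjunct)  holds
7. 29 mod 5 = 4  holds
8. 5r + 2p = 5(28) + 2(23) = 186  holds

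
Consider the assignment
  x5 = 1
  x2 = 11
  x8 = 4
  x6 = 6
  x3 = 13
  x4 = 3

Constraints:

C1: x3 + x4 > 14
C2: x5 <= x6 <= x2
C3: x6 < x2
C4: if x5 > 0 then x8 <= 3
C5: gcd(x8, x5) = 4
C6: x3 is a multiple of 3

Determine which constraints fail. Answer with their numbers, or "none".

C1: x3 + x4 = 13 + 3 = 16; 16 > 14  ✓
C2: values 1 <= 6 <= 11  ✓
C3: x6 = 6, x2 = 11; 6 < 11  ✓
C4: x5 = 1 > 0, so we need x8 ≤ 3; but x8 = 4 > 3  ✗
C5: gcd(4, 1) = 1, not 4  ✗
C6: 13 = 3*4 + 1, so 3 does not divide 13  ✗

No — constraints 4, 5, 6 are not satisfied.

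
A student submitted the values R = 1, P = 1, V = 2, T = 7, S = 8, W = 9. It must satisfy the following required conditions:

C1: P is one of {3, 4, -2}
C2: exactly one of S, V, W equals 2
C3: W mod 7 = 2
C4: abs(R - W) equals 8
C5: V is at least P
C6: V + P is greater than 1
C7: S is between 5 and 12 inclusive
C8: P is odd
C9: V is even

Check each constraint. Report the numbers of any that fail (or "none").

C1: P = 1 is not in {3, 4, -2}  ✘
C2: S=8, V=2, W=9; 1 of them equals 2  ✔
C3: 9 mod 7 = 2  ✔
C4: abs(1 - 9) = 8  ✔
C5: V = 2, P = 1; 2 ≥ 1  ✔
C6: V + P = 2 + 1 = 3; 3 > 1  ✔
C7: S = 8 lies in [5, 12]  ✔
C8: P = 1 is odd  ✔
C9: V = 2 is even  ✔

No — constraint 1 is not satisfied.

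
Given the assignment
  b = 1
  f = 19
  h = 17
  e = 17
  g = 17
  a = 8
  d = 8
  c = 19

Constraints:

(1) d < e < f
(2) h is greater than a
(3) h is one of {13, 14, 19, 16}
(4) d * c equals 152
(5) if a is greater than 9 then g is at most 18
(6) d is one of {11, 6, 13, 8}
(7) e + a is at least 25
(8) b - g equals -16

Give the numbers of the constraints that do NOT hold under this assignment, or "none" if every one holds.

Violated: 3.

(1) values 8 < 17 < 19  true
(2) h = 17, a = 8; 17 > 8  true
(3) h = 17 is not in {13, 14, 19, 16}  false
(4) d * c = 8 * 19 = 152  true
(5) a = 8, not > 9; antecedent false, conditional vacuously true  true
(6) d = 8 is in {11, 6, 13, 8}  true
(7) e + a = 17 + 8 = 25; 25 ≥ 25  true
(8) b - g = 1 - 17 = -16  true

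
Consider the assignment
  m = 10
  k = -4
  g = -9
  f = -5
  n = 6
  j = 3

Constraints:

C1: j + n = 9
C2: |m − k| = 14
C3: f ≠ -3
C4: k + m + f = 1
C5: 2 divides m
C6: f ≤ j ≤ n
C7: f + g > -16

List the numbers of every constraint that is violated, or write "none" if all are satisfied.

C1: j + n = 3 + 6 = 9 — holds.
C2: |10 − (-4)| = 14 — holds.
C3: f = -5, and -5 ≠ -3 — holds.
C4: k + m + f = -4 + 10 + (-5) = 1 — holds.
C5: 10 / 2 = 5, so 2 divides 10 — holds.
C6: values -5 ≤ 3 ≤ 6 — holds.
C7: f + g = -5 + (-9) = -14; -14 > -16 — holds.

None — every constraint holds.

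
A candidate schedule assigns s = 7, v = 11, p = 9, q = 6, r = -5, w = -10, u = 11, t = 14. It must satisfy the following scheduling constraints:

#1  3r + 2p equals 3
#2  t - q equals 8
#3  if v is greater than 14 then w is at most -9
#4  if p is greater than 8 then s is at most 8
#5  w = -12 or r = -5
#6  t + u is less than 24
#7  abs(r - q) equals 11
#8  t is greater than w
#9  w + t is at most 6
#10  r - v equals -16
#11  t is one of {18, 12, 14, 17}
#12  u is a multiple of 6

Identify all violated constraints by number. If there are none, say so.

#1 3r + 2p = 3(-5) + 2(9) = 3 — OK.
#2 t - q = 14 - 6 = 8 — OK.
#3 v = 11, not > 14; antecedent false, conditional vacuously true — OK.
#4 p = 9 > 8, so we need s ≤ 8; s = 7 ≤ 8 — OK.
#5 w = -10 ≠ -12, but r = -5 = -5 (second disjunct) — OK.
#6 t + u = 14 + 11 = 25; 25 ≥ 24, bound 24 not met — violated.
#7 abs(-5 - 6) = 11 — OK.
#8 t = 14, w = -10; 14 > -10 — OK.
#9 w + t = -10 + 14 = 4; 4 ≤ 6 — OK.
#10 r - v = -5 - 11 = -16 — OK.
#11 t = 14 is in {18, 12, 14, 17} — OK.
#12 11 = 6*1 + 5, so 6 does not divide 11 — violated.

Constraints 6 and 12 do not hold.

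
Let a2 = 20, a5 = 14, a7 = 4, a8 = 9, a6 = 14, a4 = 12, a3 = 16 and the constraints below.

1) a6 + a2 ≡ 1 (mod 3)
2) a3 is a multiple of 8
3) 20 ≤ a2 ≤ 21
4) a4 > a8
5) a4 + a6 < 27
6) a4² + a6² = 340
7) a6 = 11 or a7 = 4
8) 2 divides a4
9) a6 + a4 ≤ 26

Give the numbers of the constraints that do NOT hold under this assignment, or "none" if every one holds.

None — every constraint holds.

1) a6 + a2 = 34; 34 mod 3 = 1  true
2) 16 / 8 = 2, so 8 divides 16  true
3) a2 = 20 lies in [20, 21]  true
4) a4 = 12, a8 = 9; 12 > 9  true
5) a4 + a6 = 12 + 14 = 26; 26 < 27  true
6) a4² + a6² = 12² + 14² = 144 + 196 = 340  true
7) a6 = 14 ≠ 11, but a7 = 4 = 4 (second disjunct)  true
8) 12 / 2 = 6, so 2 divides 12  true
9) a6 + a4 = 14 + 12 = 26; 26 ≤ 26  true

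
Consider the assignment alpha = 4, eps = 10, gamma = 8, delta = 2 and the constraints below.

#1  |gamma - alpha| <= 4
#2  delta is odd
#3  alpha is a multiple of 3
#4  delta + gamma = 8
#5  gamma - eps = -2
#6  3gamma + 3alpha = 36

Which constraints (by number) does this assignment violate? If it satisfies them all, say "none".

#1 |8 - 4| = 4; 4 ≤ 4 — holds.
#2 delta = 2 is even — fails.
#3 4 = 3*1 + 1, so 3 does not divide 4 — fails.
#4 delta + gamma = 2 + 8 = 10, not 8 — fails.
#5 gamma - eps = 8 - 10 = -2 — holds.
#6 3gamma + 3alpha = 3(8) + 3(4) = 36 — holds.

Violated: 2, 3, and 4.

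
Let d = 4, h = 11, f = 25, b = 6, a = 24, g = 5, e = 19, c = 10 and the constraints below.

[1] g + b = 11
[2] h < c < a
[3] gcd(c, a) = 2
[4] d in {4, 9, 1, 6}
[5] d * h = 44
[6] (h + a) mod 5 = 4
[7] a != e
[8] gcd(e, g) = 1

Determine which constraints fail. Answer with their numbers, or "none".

[1] g + b = 5 + 6 = 11 — satisfied.
[2] values 11, 10, 24; h = 11 is not < c = 10 — violated.
[3] gcd(10, 24) = 2 — satisfied.
[4] d = 4 is in {4, 9, 1, 6} — satisfied.
[5] d * h = 4 * 11 = 44 — satisfied.
[6] h + a = 35; 35 mod 5 = 0, not 4 — violated.
[7] a = 24, e = 19; distinct — satisfied.
[8] gcd(19, 5) = 1 — satisfied.

Constraints 2, 6 do not hold.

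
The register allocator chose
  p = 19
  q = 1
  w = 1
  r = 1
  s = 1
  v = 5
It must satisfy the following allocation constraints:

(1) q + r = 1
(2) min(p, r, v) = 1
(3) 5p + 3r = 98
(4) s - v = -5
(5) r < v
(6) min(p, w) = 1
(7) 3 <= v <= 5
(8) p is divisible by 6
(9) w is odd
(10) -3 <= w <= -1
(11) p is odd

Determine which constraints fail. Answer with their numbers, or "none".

Violated: 1, 4, 8, 10.

(1) q + r = 1 + 1 = 2, not 1 — violated.
(2) min(19, 1, 5) = 1 — OK.
(3) 5p + 3r = 5(19) + 3(1) = 98 — OK.
(4) s - v = 1 - 5 = -4, not -5 — violated.
(5) r = 1, v = 5; 1 < 5 — OK.
(6) min(19, 1) = 1 — OK.
(7) v = 5 lies in [3, 5] — OK.
(8) 19 = 6*3 + 1, so 6 does not divide 19 — violated.
(9) w = 1 is odd — OK.
(10) w = 1 is outside [-3, -1] — violated.
(11) p = 19 is odd — OK.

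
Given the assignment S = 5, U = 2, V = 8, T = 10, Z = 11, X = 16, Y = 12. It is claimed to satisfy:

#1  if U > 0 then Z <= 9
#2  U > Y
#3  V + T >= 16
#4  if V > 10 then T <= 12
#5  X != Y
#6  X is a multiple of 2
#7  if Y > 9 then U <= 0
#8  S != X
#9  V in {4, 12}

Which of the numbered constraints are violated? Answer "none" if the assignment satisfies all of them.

The assignment fails constraints 1, 2, 7, 9.

#1 U = 2 > 0, so we need Z ≤ 9; but Z = 11 > 9 — fails.
#2 U = 2, Y = 12; 2 ≤ 12 (want >) — fails.
#3 V + T = 8 + 10 = 18; 18 ≥ 16 — holds.
#4 V = 8, not > 10; antecedent false, conditional vacuously true — holds.
#5 X = 16, Y = 12; distinct — holds.
#6 16 / 2 = 8, so 2 divides 16 — holds.
#7 Y = 12 > 9, so we need U ≤ 0; but U = 2 > 0 — fails.
#8 S = 5, X = 16; distinct — holds.
#9 V = 8 is not in {4, 12} — fails.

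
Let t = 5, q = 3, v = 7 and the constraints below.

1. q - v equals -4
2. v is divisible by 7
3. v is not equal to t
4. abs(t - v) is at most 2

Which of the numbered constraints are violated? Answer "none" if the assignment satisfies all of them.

None — every constraint holds.

1. q - v = 3 - 7 = -4  OK
2. 7 / 7 = 1, so 7 divides 7  OK
3. v = 7, t = 5; distinct  OK
4. abs(5 - 7) = 2; 2 ≤ 2  OK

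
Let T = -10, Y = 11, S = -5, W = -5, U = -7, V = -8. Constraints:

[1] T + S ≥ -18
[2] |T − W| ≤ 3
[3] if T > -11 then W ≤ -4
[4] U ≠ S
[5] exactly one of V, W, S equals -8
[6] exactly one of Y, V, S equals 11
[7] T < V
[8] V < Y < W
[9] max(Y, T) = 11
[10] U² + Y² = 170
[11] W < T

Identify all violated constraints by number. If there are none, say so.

Constraints 2, 8, and 11 are violated.

[1] T + S = -10 + (-5) = -15; -15 ≥ -18  OK
[2] |-10 − (-5)| = 5; 5 > 3, exceeds bound 3  FAIL
[3] T = -10 > -11, so we need W ≤ -4; W = -5 ≤ -4  OK
[4] U = -7, S = -5; distinct  OK
[5] V=-8, W=-5, S=-5; 1 of them equals -8  OK
[6] Y=11, V=-8, S=-5; 1 of them equals 11  OK
[7] T = -10, V = -8; -10 < -8  OK
[8] values -8, 11, -5; Y = 11 is not < W = -5  FAIL
[9] max(11, -10) = 11  OK
[10] U² + Y² = (-7)² + 11² = 49 + 121 = 170  OK
[11] W = -5, T = -10; -5 ≥ -10 (want <)  FAIL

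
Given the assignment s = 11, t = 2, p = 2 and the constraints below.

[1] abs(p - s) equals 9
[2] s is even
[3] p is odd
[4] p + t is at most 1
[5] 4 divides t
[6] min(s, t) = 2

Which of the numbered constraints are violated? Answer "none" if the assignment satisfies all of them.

The assignment fails constraints 2, 3, 4, 5.

[1] abs(2 - 11) = 9  holds
[2] s = 11 is odd  fails
[3] p = 2 is even  fails
[4] p + t = 2 + 2 = 4; 4 > 1, bound 1 not met  fails
[5] 2 = 4*0 + 2, so 4 does not divide 2  fails
[6] min(11, 2) = 2  holds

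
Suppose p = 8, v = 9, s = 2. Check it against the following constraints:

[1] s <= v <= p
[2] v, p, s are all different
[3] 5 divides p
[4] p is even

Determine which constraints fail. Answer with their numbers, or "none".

[1] values 2, 9, 8; v = 9 is not <= p = 8 — does not hold.
[2] values 9, 8, 2 are pairwise distinct — holds.
[3] 8 = 5*1 + 3, so 5 does not divide 8 — does not hold.
[4] p = 8 is even — holds.

Violated: 1 and 3.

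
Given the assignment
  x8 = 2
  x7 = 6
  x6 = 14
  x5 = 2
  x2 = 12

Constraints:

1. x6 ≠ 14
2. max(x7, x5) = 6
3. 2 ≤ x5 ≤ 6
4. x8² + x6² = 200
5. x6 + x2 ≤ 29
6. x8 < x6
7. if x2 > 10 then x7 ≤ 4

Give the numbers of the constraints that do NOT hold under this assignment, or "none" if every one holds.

The assignment fails constraints 1, 7.

1. x6 = 14, but 14 is required to differ  ✘
2. max(6, 2) = 6  ✔
3. x5 = 2 lies in [2, 6]  ✔
4. x8² + x6² = 2² + 14² = 4 + 196 = 200  ✔
5. x6 + x2 = 14 + 12 = 26; 26 ≤ 29  ✔
6. x8 = 2, x6 = 14; 2 < 14  ✔
7. x2 = 12 > 10, so we need x7 ≤ 4; but x7 = 6 > 4  ✘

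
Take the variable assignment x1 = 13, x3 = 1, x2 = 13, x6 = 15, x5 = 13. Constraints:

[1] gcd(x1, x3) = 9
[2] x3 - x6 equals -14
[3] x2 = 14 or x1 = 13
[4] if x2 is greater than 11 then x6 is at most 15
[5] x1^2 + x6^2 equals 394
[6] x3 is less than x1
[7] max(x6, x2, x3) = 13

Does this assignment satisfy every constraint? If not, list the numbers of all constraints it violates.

No — constraints 1, 7 are not satisfied.

[1] gcd(13, 1) = 1, not 9  false
[2] x3 - x6 = 1 - 15 = -14  true
[3] x2 = 13 ≠ 14, but x1 = 13 = 13 (second disjunct)  true
[4] x2 = 13 > 11, so we need x6 ≤ 15; x6 = 15 ≤ 15  true
[5] x1^2 + x6^2 = 13^2 + 15^2 = 169 + 225 = 394  true
[6] x3 = 1, x1 = 13; 1 < 13  true
[7] max(15, 13, 1) = 15, not 13  false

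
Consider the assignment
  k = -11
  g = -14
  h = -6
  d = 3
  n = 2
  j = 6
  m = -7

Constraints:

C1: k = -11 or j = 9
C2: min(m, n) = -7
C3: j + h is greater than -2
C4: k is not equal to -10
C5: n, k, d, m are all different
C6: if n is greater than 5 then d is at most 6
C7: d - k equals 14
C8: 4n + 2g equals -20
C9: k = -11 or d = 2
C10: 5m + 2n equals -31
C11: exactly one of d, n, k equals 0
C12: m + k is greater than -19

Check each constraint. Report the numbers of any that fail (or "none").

C1: k = -11 = -11 (first disjunct) — satisfied.
C2: min(-7, 2) = -7 — satisfied.
C3: j + h = 6 + (-6) = 0; 0 > -2 — satisfied.
C4: k = -11, and -11 ≠ -10 — satisfied.
C5: values 2, -11, 3, -7 are pairwise distinct — satisfied.
C6: n = 2, not > 5; antecedent false, conditional vacuously true — satisfied.
C7: d - k = 3 - (-11) = 14 — satisfied.
C8: 4n + 2g = 4(2) + 2(-14) = -20 — satisfied.
C9: k = -11 = -11 (first disjunct) — satisfied.
C10: 5m + 2n = 5(-7) + 2(2) = -31 — satisfied.
C11: d=3, n=2, k=-11; 0 of them equal 0, not exactly one — violated.
C12: m + k = -7 + (-11) = -18; -18 > -19 — satisfied.

The assignment fails constraint 11.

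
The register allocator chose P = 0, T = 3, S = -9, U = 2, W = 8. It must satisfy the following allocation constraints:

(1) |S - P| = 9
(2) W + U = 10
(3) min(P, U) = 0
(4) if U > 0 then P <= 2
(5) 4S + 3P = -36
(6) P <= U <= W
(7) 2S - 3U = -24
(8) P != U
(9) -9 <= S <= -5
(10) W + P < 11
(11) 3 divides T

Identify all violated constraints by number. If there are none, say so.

The assignment satisfies every constraint.

(1) |-9 - 0| = 9  true
(2) W + U = 8 + 2 = 10  true
(3) min(0, 2) = 0  true
(4) U = 2 > 0, so we need P ≤ 2; P = 0 ≤ 2  true
(5) 4S + 3P = 4(-9) + 3(0) = -36  true
(6) values 0 <= 2 <= 8  true
(7) 2S - 3U = 2(-9) - 3(2) = -24  true
(8) P = 0, U = 2; distinct  true
(9) S = -9 lies in [-9, -5]  true
(10) W + P = 8 + 0 = 8; 8 < 11  true
(11) 3 / 3 = 1, so 3 divides 3  true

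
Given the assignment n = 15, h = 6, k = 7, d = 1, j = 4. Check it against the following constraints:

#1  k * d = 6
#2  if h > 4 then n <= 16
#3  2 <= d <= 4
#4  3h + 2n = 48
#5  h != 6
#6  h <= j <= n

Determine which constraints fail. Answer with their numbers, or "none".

#1 k * d = 7 * 1 = 7, not 6 — violated.
#2 h = 6 > 4, so we need n ≤ 16; n = 15 ≤ 16 — OK.
#3 d = 1 is outside [2, 4] — violated.
#4 3h + 2n = 3(6) + 2(15) = 48 — OK.
#5 h = 6, but 6 is required to differ — violated.
#6 values 6, 4, 15; h = 6 is not <= j = 4 — violated.

The assignment fails constraints 1, 3, 5, 6.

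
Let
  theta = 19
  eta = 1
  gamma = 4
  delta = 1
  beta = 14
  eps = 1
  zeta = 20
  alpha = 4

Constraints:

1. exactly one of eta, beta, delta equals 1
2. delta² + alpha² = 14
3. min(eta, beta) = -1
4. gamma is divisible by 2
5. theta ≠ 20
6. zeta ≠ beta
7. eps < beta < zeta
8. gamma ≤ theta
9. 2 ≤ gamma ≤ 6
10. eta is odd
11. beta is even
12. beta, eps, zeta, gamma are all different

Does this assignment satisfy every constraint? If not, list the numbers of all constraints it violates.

The assignment fails constraints 1, 2, 3.

1. eta=1, beta=14, delta=1; 2 of them equal 1, not exactly one — does not hold.
2. delta² + alpha² = 1² + 4² = 1 + 16 = 17, not 14 — does not hold.
3. min(1, 14) = 1, not -1 — does not hold.
4. 4 / 2 = 2, so 2 divides 4 — holds.
5. theta = 19, and 19 ≠ 20 — holds.
6. zeta = 20, beta = 14; distinct — holds.
7. values 1 < 14 < 20 — holds.
8. gamma = 4, theta = 19; 4 ≤ 19 — holds.
9. gamma = 4 lies in [2, 6] — holds.
10. eta = 1 is odd — holds.
11. beta = 14 is even — holds.
12. values 14, 1, 20, 4 are pairwise distinct — holds.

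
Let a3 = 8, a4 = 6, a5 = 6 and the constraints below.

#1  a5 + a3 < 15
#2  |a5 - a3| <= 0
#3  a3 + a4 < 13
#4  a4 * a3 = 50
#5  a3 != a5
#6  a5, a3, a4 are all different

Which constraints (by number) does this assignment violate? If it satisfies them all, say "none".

Constraints 2, 3, 4, and 6 are violated.

#1 a5 + a3 = 6 + 8 = 14; 14 < 15  ✔
#2 |6 - 8| = 2; 2 > 0, exceeds bound 0  ✘
#3 a3 + a4 = 8 + 6 = 14; 14 ≥ 13, bound 13 not met  ✘
#4 a4 * a3 = 6 * 8 = 48, not 50  ✘
#5 a3 = 8, a5 = 6; distinct  ✔
#6 a5 = a4 = 6, not all different  ✘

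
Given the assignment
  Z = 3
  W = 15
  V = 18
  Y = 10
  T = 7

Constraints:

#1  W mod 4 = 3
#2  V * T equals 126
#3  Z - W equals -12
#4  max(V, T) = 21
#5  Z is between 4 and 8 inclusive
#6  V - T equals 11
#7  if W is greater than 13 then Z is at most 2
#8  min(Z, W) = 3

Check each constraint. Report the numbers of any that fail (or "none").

#1 15 mod 4 = 3  holds
#2 V * T = 18 * 7 = 126  holds
#3 Z - W = 3 - 15 = -12  holds
#4 max(18, 7) = 18, not 21  fails
#5 Z = 3 is outside [4, 8]  fails
#6 V - T = 18 - 7 = 11  holds
#7 W = 15 > 13, so we need Z ≤ 2; but Z = 3 > 2  fails
#8 min(3, 15) = 3  holds

Constraints 4, 5, 7 are violated.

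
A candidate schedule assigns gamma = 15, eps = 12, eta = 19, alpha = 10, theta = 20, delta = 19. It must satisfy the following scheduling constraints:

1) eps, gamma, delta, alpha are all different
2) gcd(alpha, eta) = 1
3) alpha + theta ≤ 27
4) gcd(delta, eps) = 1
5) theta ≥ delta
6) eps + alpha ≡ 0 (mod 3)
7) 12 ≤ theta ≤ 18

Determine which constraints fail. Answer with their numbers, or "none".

1) values 12, 15, 19, 10 are pairwise distinct  OK
2) gcd(10, 19) = 1  OK
3) alpha + theta = 10 + 20 = 30; 30 > 27, bound 27 not met  FAIL
4) gcd(19, 12) = 1  OK
5) theta = 20, delta = 19; 20 ≥ 19  OK
6) eps + alpha = 22; 22 mod 3 = 1, not 0  FAIL
7) theta = 20 is outside [12, 18]  FAIL

Constraints 3, 6, 7 are violated.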